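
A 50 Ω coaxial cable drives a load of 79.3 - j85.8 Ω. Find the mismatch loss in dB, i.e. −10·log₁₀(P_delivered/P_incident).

mismatch loss ≈ 1.81 dB

Γ = (29.3 − j85.8)/(129.3 − j85.8), |Γ| = 0.584
|Γ|² = 0.341, so P_del/P_inc = 1 − |Γ|² = 0.659
ML = −10·log₁₀(1 − |Γ|²)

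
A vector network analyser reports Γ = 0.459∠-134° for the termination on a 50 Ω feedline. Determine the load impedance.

Z_L = Z_0·(1 + Γ)/(1 − Γ) = 50·(0.681 − j0.33)/(1.32 + j0.33)

Z_L ≈ 21.4 − j17.9 Ω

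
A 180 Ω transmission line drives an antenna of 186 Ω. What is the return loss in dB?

RL ≈ 35.7 dB

Γ = (186 − 180)/(186 + 180) = 0.0164
RL = −20·log₁₀|Γ| = −20·log₁₀(0.0164)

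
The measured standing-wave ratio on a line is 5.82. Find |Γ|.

|Γ| = (S − 1)/(S + 1) = (5.82 − 1)/(5.82 + 1) = 4.82/6.82

|Γ| ≈ 0.707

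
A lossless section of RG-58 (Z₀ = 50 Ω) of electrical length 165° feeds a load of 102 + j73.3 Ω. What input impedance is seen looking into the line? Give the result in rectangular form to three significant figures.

Z_in ≈ 48.8 + j62.2 Ω

tan(βl) = tan(165°) = -0.268
Z_in = Z_0·(Z_L + jZ_0·tanβl)/(Z_0 + jZ_L·tanβl)
     = 50·(102 + j59.9)/(69.6 − j27.3)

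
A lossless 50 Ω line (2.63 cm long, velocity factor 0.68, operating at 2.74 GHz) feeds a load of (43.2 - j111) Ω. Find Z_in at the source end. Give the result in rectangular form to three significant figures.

Z_in ≈ 23.6 + j77.8 Ω

λ = v/f = 0.68·c / 2.74 GHz = 0.0745 m
βl = 2π·l/λ = 2π × 0.353 = 127°
tan(βl) = tan(127°) = -1.32
Z_in = Z_0·(Z_L + jZ_0·tanβl)/(Z_0 + jZ_L·tanβl)
     = 50·(43.2 − j177)/(-96.4 − j57)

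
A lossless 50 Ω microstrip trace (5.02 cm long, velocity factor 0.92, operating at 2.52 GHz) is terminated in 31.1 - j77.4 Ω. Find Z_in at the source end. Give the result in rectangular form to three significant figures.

Z_in ≈ 90 − j129 Ω

λ = v/f = 0.92·c / 2.52 GHz = 0.11 m
βl = 2π·l/λ = 2π × 0.458 = 165°
tan(βl) = tan(165°) = -0.268
Z_in = Z_0·(Z_L + jZ_0·tanβl)/(Z_0 + jZ_L·tanβl)
     = 50·(31.1 − j90.8)/(29.3 − j8.33)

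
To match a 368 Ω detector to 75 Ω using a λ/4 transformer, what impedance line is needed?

Z_qwt ≈ 166 Ω

Z_qwt = √(Z_0·R_L) = √(75 × 368) = √27600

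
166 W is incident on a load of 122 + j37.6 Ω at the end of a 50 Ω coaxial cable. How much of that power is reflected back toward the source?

P_reflected ≈ 35.3 W

|Γ| = |(72 + j37.6)/(172 + j37.6)| = 0.461
|Γ|² = 0.213
P_refl = |Γ|²·P_inc = 35.3 W, P_del = (1 − |Γ|²)·P_inc = 131 W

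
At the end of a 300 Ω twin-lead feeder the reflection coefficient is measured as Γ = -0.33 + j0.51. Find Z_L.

Z_L = Z_0·(1 + Γ)/(1 − Γ) = 300·(0.67 + j0.51)/(1.33 − j0.51)

Z_L ≈ 93.3 + j151 Ω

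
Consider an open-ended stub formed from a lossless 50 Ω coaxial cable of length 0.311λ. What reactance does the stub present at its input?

X_in ≈ 20.2 Ω (inductive)

βl = 2π × 0.311 = 112°
tan(βl) = -2.48
For an open-ended stub, Z_in = −jZ_0·cot(βl) = −jZ_0/tan(βl)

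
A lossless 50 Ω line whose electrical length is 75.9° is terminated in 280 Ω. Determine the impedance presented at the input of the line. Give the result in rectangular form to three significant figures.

Z_in ≈ 9.47 − j12.1 Ω

tan(βl) = tan(75.9°) = 3.98
Z_in = Z_0·(Z_L + jZ_0·tanβl)/(Z_0 + jZ_L·tanβl)
     = 50·(280 + j199)/(50 + j1110)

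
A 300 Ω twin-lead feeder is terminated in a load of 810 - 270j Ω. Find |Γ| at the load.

Γ = (Z_L − Z_0)/(Z_L + Z_0) = (510 − j270)/(1110 − j270)
|Γ| = 577/1140

|Γ| ≈ 0.505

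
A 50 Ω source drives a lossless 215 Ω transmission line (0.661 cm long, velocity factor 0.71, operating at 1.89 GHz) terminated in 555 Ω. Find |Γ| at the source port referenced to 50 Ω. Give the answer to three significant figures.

λ = v/f = 0.71·c / 1.89 GHz = 0.113 m
βl = 2π·l/λ = 2π × 0.0587 = 21.1°
tan(βl) = 0.386
Z_in = Z_0·(Z_L + jZ_0·tanβl)/(Z_0 + jZ_L·tanβl) = 320 − j236 Ω
Γ_s = (Z_in − Z_s)/(Z_in + Z_s) = (270 − j236)/(370 − j236), |Γ_s| = 0.817

|Γ| ≈ 0.817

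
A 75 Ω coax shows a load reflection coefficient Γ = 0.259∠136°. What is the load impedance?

Z_L ≈ 48.6 + j18.7 Ω

Z_L = Z_0·(1 + Γ)/(1 − Γ) = 75·(0.814 + j0.18)/(1.19 − j0.18)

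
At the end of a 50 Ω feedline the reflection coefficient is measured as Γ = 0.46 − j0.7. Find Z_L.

Z_L ≈ 19.1 − j89.6 Ω

Z_L = Z_0·(1 + Γ)/(1 − Γ) = 50·(1.46 − j0.7)/(0.54 + j0.7)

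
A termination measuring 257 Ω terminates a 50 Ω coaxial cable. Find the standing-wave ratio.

Γ = (257 − 50)/(257 + 50) = 0.674
VSWR = (1 + 0.674)/(1 − 0.674)

VSWR ≈ 5.14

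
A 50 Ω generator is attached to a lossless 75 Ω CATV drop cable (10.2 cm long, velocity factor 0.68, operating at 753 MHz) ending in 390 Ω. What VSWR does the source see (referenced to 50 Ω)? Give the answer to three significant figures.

VSWR ≈ 5.71

λ = v/f = 0.68·c / 753 MHz = 0.271 m
βl = 2π·l/λ = 2π × 0.377 = 136°
tan(βl) = -0.981
Z_in = Z_0·(Z_L + jZ_0·tanβl)/(Z_0 + jZ_L·tanβl) = 28.3 + j70.9 Ω
Γ_s = (Z_in − Z_s)/(Z_in + Z_s) = (-21.7 + j70.9)/(78.3 + j70.9), |Γ_s| = 0.702
VSWR = (1 + |Γ_s|)/(1 − |Γ_s|)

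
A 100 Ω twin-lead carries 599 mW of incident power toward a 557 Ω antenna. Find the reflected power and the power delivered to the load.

Γ = (557 − 100)/(557 + 100) = 0.696
|Γ|² = 0.484
P_refl = |Γ|²·P_inc = 290 mW, P_del = (1 − |Γ|²)·P_inc = 309 mW

P_reflected ≈ 290 mW; P_delivered ≈ 309 mW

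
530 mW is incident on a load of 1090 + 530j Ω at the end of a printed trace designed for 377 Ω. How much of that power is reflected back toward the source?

|Γ| = |(713 + j530)/(1467 + j530)| = 0.57
|Γ|² = 0.324
P_refl = |Γ|²·P_inc = 172 mW, P_del = (1 − |Γ|²)·P_inc = 358 mW

P_reflected ≈ 172 mW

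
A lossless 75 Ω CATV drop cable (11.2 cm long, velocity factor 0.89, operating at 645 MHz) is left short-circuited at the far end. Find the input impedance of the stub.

λ = v/f = 0.89·c / 645 MHz = 0.414 m
βl = 2π·l/λ = 2π × 0.271 = 97.4°
tan(βl) = -7.7
For a short-circuited stub, Z_in = jZ_0·tan(βl)

Z_in ≈ −j577 Ω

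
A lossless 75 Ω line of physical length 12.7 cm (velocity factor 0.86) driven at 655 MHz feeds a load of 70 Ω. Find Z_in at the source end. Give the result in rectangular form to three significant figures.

λ = v/f = 0.86·c / 655 MHz = 0.394 m
βl = 2π·l/λ = 2π × 0.322 = 116°
tan(βl) = tan(116°) = -2.04
Z_in = Z_0·(Z_L + jZ_0·tanβl)/(Z_0 + jZ_L·tanβl)
     = 75·(70 − j153)/(75 − j143)

Z_in ≈ 78.1 − j4.26 Ω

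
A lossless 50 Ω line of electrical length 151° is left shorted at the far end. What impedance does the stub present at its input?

tan(βl) = -0.554
For a shorted stub, Z_in = jZ_0·tan(βl)

Z_in ≈ −j27.7 Ω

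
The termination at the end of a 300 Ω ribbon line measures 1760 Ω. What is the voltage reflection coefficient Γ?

Γ = 0.709

Γ = (Z_L − Z_0)/(Z_L + Z_0) = (1760 − 300)/(1760 + 300) = 1460/2060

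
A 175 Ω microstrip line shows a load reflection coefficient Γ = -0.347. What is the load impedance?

Z_L = Z_0·(1 + Γ)/(1 − Γ) = 175·(0.653)/(1.35)

Z_L ≈ 84.8 Ω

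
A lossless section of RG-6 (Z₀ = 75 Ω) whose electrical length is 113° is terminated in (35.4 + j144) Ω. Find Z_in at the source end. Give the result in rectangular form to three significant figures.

Z_in ≈ 7.3 − j4.45 Ω

tan(βl) = tan(113°) = -2.36
Z_in = Z_0·(Z_L + jZ_0·tanβl)/(Z_0 + jZ_L·tanβl)
     = 75·(35.4 − j32.7)/(414 − j83.4)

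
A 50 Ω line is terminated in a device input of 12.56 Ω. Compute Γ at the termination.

Γ = (Z_L − Z_0)/(Z_L + Z_0) = (12.56 − 50)/(12.56 + 50) = -37.44/62.56

Γ = -0.598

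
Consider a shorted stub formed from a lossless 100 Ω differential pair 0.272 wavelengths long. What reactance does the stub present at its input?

X_in ≈ -719 Ω (capacitive)

βl = 2π × 0.272 = 97.9°
tan(βl) = -7.19
For a shorted stub, Z_in = jZ_0·tan(βl)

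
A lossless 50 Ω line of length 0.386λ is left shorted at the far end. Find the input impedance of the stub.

βl = 2π × 0.386 = 139°
tan(βl) = -0.871
For a shorted stub, Z_in = jZ_0·tan(βl)

Z_in ≈ −j43.5 Ω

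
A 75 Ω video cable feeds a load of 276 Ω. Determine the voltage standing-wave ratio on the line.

VSWR ≈ 3.68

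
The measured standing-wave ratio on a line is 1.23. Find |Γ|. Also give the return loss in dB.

|Γ| = (S − 1)/(S + 1) = (1.23 − 1)/(1.23 + 1) = 0.23/2.23
RL = −20·log₁₀|Γ| = −20·log₁₀(0.103)

|Γ| ≈ 0.103; return loss ≈ 19.7 dB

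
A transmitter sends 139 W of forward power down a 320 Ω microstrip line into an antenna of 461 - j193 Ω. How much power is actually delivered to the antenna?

P_delivered ≈ 127 W

|Γ| = |(141 − j193)/(781 − j193)| = 0.297
|Γ|² = 0.0883
P_refl = |Γ|²·P_inc = 12.3 W, P_del = (1 − |Γ|²)·P_inc = 127 W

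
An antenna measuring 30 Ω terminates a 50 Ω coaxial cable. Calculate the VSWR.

VSWR ≈ 1.67

Γ = (30 − 50)/(30 + 50) = -0.25
VSWR = (1 + 0.25)/(1 − 0.25)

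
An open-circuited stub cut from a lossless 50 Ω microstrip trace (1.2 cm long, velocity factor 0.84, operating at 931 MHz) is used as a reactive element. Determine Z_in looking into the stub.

Z_in ≈ −j175 Ω

λ = v/f = 0.84·c / 931 MHz = 0.271 m
βl = 2π·l/λ = 2π × 0.0443 = 16°
tan(βl) = 0.286
For an open-circuited stub, Z_in = −jZ_0·cot(βl) = −jZ_0/tan(βl)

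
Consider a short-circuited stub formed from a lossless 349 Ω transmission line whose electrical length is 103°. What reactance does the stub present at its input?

X_in ≈ -1510 Ω (capacitive)

tan(βl) = -4.33
For a short-circuited stub, Z_in = jZ_0·tan(βl)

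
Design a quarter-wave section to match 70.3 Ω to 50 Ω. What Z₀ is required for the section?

Z_qwt = √(Z_0·R_L) = √(50 × 70.3) = √3515

Z_qwt ≈ 59.3 Ω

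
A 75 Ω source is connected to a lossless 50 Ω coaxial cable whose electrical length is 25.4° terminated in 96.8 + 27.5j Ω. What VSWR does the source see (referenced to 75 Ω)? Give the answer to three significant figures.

VSWR ≈ 1.6

tan(βl) = 0.475
Z_in = Z_0·(Z_L + jZ_0·tanβl)/(Z_0 + jZ_L·tanβl) = 85.3 − j36.8 Ω
Γ_s = (Z_in − Z_s)/(Z_in + Z_s) = (10.3 − j36.8)/(160 − j36.8), |Γ_s| = 0.232
VSWR = (1 + |Γ_s|)/(1 − |Γ_s|)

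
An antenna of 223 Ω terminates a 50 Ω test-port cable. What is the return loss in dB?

Γ = (223 − 50)/(223 + 50) = 0.634
RL = −20·log₁₀|Γ| = −20·log₁₀(0.634)

RL ≈ 3.96 dB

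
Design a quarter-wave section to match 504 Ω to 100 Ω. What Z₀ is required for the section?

Z_qwt ≈ 224 Ω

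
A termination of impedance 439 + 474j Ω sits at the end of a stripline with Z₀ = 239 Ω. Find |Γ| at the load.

|Γ| ≈ 0.622

Γ = (Z_L − Z_0)/(Z_L + Z_0) = (200 + j474)/(678 + j474)
|Γ| = 514/827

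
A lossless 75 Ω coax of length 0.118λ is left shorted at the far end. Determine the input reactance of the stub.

βl = 2π × 0.118 = 42.5°
tan(βl) = 0.916
For a shorted stub, Z_in = jZ_0·tan(βl)

X_in ≈ 68.7 Ω (inductive)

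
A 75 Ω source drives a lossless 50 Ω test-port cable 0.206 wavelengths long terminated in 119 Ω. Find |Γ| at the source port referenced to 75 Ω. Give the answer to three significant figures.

βl = 2π × 0.206 = 74.2°
tan(βl) = 3.52
Z_in = Z_0·(Z_L + jZ_0·tanβl)/(Z_0 + jZ_L·tanβl) = 22.4 − j11.5 Ω
Γ_s = (Z_in − Z_s)/(Z_in + Z_s) = (-52.6 − j11.5)/(97.4 − j11.5), |Γ_s| = 0.549

|Γ| ≈ 0.549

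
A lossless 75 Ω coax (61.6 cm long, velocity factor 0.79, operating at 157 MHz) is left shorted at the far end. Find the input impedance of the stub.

Z_in ≈ −j48.9 Ω

λ = v/f = 0.79·c / 157 MHz = 1.51 m
βl = 2π·l/λ = 2π × 0.408 = 147°
tan(βl) = -0.652
For a shorted stub, Z_in = jZ_0·tan(βl)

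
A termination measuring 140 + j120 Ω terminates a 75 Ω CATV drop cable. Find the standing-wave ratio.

VSWR ≈ 3.49

Γ = (Z_L − Z_0)/(Z_L + Z_0) = (65 + j120)/(215 + j120)
|Γ| = 136/246 = 0.554
VSWR = (1 + |Γ|)/(1 − |Γ|) = 1.55/0.446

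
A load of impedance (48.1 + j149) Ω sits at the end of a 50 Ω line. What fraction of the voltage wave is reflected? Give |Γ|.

Γ = (Z_L − Z_0)/(Z_L + Z_0) = (-1.9 + j149)/(98.1 + j149)
|Γ| = 149/178

|Γ| ≈ 0.835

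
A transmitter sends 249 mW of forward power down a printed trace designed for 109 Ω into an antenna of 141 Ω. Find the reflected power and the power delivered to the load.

Γ = (141 − 109)/(141 + 109) = 0.128
|Γ|² = 0.0164
P_refl = |Γ|²·P_inc = 4.08 mW, P_del = (1 − |Γ|²)·P_inc = 245 mW

P_reflected ≈ 4.08 mW; P_delivered ≈ 245 mW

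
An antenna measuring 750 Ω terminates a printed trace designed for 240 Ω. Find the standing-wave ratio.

Γ = (750 − 240)/(750 + 240) = 0.515
VSWR = (1 + 0.515)/(1 − 0.515)

VSWR ≈ 3.12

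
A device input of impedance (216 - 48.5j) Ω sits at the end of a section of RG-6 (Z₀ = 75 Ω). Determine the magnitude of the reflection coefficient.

|Γ| ≈ 0.505

Γ = (Z_L − Z_0)/(Z_L + Z_0) = (141 − j48.5)/(291 − j48.5)
|Γ| = 149/295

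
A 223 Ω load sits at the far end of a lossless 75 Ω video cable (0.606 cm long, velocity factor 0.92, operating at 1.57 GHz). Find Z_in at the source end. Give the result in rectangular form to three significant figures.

λ = v/f = 0.92·c / 1.57 GHz = 0.176 m
βl = 2π·l/λ = 2π × 0.0345 = 12.4°
tan(βl) = tan(12.4°) = 0.22
Z_in = Z_0·(Z_L + jZ_0·tanβl)/(Z_0 + jZ_L·tanβl)
     = 75·(223 + j16.5)/(75 + j49.1)

Z_in ≈ 164 − j90.6 Ω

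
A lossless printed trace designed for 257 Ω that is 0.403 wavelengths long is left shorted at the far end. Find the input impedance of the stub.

Z_in ≈ −j179 Ω

βl = 2π × 0.403 = 145°
tan(βl) = -0.698
For a shorted stub, Z_in = jZ_0·tan(βl)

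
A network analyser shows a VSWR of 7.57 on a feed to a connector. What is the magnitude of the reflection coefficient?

|Γ| ≈ 0.767

|Γ| = (S − 1)/(S + 1) = (7.57 − 1)/(7.57 + 1) = 6.57/8.57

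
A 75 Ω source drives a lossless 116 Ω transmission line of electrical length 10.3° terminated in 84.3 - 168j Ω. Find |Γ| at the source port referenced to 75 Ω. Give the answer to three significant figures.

|Γ| ≈ 0.697

tan(βl) = 0.182
Z_in = Z_0·(Z_L + jZ_0·tanβl)/(Z_0 + jZ_L·tanβl) = 54 − j122 Ω
Γ_s = (Z_in − Z_s)/(Z_in + Z_s) = (-21 − j122)/(129 − j122), |Γ_s| = 0.697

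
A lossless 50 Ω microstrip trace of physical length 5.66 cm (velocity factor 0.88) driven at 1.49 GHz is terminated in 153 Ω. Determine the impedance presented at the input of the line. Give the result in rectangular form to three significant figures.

Z_in ≈ 19.4 + j20.4 Ω

λ = v/f = 0.88·c / 1.49 GHz = 0.177 m
βl = 2π·l/λ = 2π × 0.319 = 115°
tan(βl) = tan(115°) = -2.14
Z_in = Z_0·(Z_L + jZ_0·tanβl)/(Z_0 + jZ_L·tanβl)
     = 50·(153 − j107)/(50 − j328)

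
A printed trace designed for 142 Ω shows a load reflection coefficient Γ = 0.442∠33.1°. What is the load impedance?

Z_L ≈ 251 + j151 Ω

Z_L = Z_0·(1 + Γ)/(1 − Γ) = 142·(1.37 + j0.241)/(0.63 − j0.241)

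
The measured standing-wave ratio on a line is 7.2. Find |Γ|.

|Γ| ≈ 0.756

|Γ| = (S − 1)/(S + 1) = (7.2 − 1)/(7.2 + 1) = 6.2/8.2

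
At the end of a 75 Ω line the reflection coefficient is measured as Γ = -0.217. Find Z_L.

Z_L = Z_0·(1 + Γ)/(1 − Γ) = 75·(0.783)/(1.22)

Z_L ≈ 48.3 Ω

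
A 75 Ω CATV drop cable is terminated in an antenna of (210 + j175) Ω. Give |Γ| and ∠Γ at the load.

Γ = (Z_L − Z_0)/(Z_L + Z_0) = (135 + j175)/(285 + j175)
|Γ| = 221/334 = 0.661

Γ ≈ 0.661 ∠ 20.8°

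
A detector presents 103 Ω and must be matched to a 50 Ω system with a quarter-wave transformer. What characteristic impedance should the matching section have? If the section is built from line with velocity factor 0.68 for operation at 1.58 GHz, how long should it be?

Z_qwt = √(Z_0·R_L) = √(50 × 103) = √5150
λ = 0.68·c/f = 0.129 m, so l = λ/4 = 0.0323 m

Z_qwt ≈ 71.8 Ω; length ≈ 3.23 cm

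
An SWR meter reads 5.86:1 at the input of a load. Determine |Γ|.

|Γ| ≈ 0.708

|Γ| = (S − 1)/(S + 1) = (5.86 − 1)/(5.86 + 1) = 4.86/6.86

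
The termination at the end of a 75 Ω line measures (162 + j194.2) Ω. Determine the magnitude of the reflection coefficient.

Γ = (Z_L − Z_0)/(Z_L + Z_0) = (87 + j194.2)/(237 + j194.2)
|Γ| = 213/306

|Γ| ≈ 0.695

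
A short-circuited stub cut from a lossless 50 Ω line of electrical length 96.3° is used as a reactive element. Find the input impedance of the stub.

tan(βl) = -9.06
For a short-circuited stub, Z_in = jZ_0·tan(βl)

Z_in ≈ −j453 Ω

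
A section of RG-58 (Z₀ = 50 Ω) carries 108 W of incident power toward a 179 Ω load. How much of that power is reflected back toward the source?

Γ = (179 − 50)/(179 + 50) = 0.563
|Γ|² = 0.317
P_refl = |Γ|²·P_inc = 34.3 W, P_del = (1 − |Γ|²)·P_inc = 73.7 W

P_reflected ≈ 34.3 W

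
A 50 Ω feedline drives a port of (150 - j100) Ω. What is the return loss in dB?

RL ≈ 3.98 dB

Γ = (100 − j100)/(200 − j100), |Γ| = 0.632
RL = −20·log₁₀|Γ| = −20·log₁₀(0.632)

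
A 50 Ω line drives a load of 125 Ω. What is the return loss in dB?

Γ = (125 − 50)/(125 + 50) = 0.429
RL = −20·log₁₀|Γ| = −20·log₁₀(0.429)

RL ≈ 7.36 dB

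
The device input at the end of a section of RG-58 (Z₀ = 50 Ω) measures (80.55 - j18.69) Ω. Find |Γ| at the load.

|Γ| ≈ 0.272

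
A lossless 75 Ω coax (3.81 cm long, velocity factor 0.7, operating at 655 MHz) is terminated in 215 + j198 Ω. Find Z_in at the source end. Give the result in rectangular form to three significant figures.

Z_in ≈ 43.8 − j105 Ω

λ = v/f = 0.7·c / 655 MHz = 0.321 m
βl = 2π·l/λ = 2π × 0.119 = 42.8°
tan(βl) = tan(42.8°) = 0.925
Z_in = Z_0·(Z_L + jZ_0·tanβl)/(Z_0 + jZ_L·tanβl)
     = 75·(215 + j267)/(-108 + j199)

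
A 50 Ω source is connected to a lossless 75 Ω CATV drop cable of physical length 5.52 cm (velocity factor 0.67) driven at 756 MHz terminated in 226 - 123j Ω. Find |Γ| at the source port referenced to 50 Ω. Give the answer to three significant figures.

|Γ| ≈ 0.461

λ = v/f = 0.67·c / 756 MHz = 0.266 m
βl = 2π·l/λ = 2π × 0.208 = 74.7°
tan(βl) = 3.67
Z_in = Z_0·(Z_L + jZ_0·tanβl)/(Z_0 + jZ_L·tanβl) = 19.1 − j8.36 Ω
Γ_s = (Z_in − Z_s)/(Z_in + Z_s) = (-30.9 − j8.36)/(69.1 − j8.36), |Γ_s| = 0.461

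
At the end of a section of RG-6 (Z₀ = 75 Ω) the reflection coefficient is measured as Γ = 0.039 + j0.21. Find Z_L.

Z_L = Z_0·(1 + Γ)/(1 − Γ) = 75·(1.04 + j0.21)/(0.961 − j0.21)

Z_L ≈ 74 + j32.6 Ω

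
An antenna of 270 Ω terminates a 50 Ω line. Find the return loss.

RL ≈ 3.25 dB

Γ = (270 − 50)/(270 + 50) = 0.688
RL = −20·log₁₀|Γ| = −20·log₁₀(0.688)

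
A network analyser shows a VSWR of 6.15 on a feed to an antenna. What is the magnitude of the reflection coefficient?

|Γ| ≈ 0.72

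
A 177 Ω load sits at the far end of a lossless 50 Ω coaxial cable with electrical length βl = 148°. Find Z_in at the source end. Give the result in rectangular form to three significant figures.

tan(βl) = tan(148°) = -0.625
Z_in = Z_0·(Z_L + jZ_0·tanβl)/(Z_0 + jZ_L·tanβl)
     = 50·(177 − j31.2)/(50 − j111)

Z_in ≈ 41.8 + j61.1 Ω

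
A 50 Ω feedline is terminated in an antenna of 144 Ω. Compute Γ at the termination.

Γ = 0.485

Γ = (Z_L − Z_0)/(Z_L + Z_0) = (144 − 50)/(144 + 50) = 94/194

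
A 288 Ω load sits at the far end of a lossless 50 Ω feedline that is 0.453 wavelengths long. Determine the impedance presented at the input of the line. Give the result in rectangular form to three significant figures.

Z_in ≈ 77.3 + j120 Ω

βl = 2π × 0.453 = 163°
tan(βl) = tan(163°) = -0.304
Z_in = Z_0·(Z_L + jZ_0·tanβl)/(Z_0 + jZ_L·tanβl)
     = 50·(288 − j15.2)/(50 − j87.6)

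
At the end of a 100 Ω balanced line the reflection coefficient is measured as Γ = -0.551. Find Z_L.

Z_L = Z_0·(1 + Γ)/(1 − Γ) = 100·(0.449)/(1.55)

Z_L ≈ 28.9 Ω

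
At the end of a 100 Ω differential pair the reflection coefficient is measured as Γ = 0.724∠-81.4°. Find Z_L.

Z_L = Z_0·(1 + Γ)/(1 − Γ) = 100·(1.11 − j0.716)/(0.892 + j0.716)

Z_L ≈ 36.4 − j109 Ω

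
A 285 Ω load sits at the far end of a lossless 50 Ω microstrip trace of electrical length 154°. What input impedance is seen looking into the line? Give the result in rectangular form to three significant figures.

Z_in ≈ 40.4 + j88 Ω

tan(βl) = tan(154°) = -0.488
Z_in = Z_0·(Z_L + jZ_0·tanβl)/(Z_0 + jZ_L·tanβl)
     = 50·(285 − j24.4)/(50 − j139)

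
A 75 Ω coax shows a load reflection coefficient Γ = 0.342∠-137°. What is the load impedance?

Z_L ≈ 41 − j21.6 Ω

Z_L = Z_0·(1 + Γ)/(1 − Γ) = 75·(0.75 − j0.233)/(1.25 + j0.233)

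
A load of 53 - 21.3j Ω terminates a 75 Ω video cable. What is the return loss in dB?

RL ≈ 12.5 dB

Γ = (-22 − j21.3)/(128 − j21.3), |Γ| = 0.236
RL = −20·log₁₀|Γ| = −20·log₁₀(0.236)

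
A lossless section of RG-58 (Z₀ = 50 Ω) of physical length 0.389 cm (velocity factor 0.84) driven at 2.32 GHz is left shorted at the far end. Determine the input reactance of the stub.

λ = v/f = 0.84·c / 2.32 GHz = 0.109 m
βl = 2π·l/λ = 2π × 0.0358 = 12.9°
tan(βl) = 0.229
For a shorted stub, Z_in = jZ_0·tan(βl)

X_in ≈ 11.4 Ω (inductive)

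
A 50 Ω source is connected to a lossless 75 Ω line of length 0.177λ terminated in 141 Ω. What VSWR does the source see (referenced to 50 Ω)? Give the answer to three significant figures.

βl = 2π × 0.177 = 63.7°
tan(βl) = 2.03
Z_in = Z_0·(Z_L + jZ_0·tanβl)/(Z_0 + jZ_L·tanβl) = 46.4 − j24.8 Ω
Γ_s = (Z_in − Z_s)/(Z_in + Z_s) = (-3.58 − j24.8)/(96.4 − j24.8), |Γ_s| = 0.252
VSWR = (1 + |Γ_s|)/(1 − |Γ_s|)

VSWR ≈ 1.67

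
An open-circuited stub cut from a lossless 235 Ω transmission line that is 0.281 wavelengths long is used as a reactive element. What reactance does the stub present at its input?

βl = 2π × 0.281 = 101°
tan(βl) = -5.07
For an open-circuited stub, Z_in = −jZ_0·cot(βl) = −jZ_0/tan(βl)

X_in ≈ 46.4 Ω (inductive)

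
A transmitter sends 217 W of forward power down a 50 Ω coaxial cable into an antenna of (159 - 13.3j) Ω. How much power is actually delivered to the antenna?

P_delivered ≈ 157 W

|Γ| = |(109 − j13.3)/(209 − j13.3)| = 0.524
|Γ|² = 0.275
P_refl = |Γ|²·P_inc = 59.7 W, P_del = (1 − |Γ|²)·P_inc = 157 W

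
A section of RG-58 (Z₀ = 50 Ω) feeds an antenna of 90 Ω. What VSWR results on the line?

VSWR ≈ 1.8

For a purely resistive load, VSWR = R_L/Z_0 or Z_0/R_L (whichever > 1) = 90/50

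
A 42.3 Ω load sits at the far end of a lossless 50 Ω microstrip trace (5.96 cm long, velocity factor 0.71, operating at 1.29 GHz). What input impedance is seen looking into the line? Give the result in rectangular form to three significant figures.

λ = v/f = 0.71·c / 1.29 GHz = 0.165 m
βl = 2π·l/λ = 2π × 0.361 = 130°
tan(βl) = tan(130°) = -1.19
Z_in = Z_0·(Z_L + jZ_0·tanβl)/(Z_0 + jZ_L·tanβl)
     = 50·(42.3 − j59.7)/(50 − j50.5)

Z_in ≈ 50.8 − j8.4 Ω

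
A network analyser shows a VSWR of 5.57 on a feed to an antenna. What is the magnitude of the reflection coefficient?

|Γ| ≈ 0.696

|Γ| = (S − 1)/(S + 1) = (5.57 − 1)/(5.57 + 1) = 4.57/6.57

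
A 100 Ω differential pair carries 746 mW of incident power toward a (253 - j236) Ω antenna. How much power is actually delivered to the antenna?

|Γ| = |(153 − j236)/(353 − j236)| = 0.662
|Γ|² = 0.439
P_refl = |Γ|²·P_inc = 327 mW, P_del = (1 − |Γ|²)·P_inc = 419 mW

P_delivered ≈ 419 mW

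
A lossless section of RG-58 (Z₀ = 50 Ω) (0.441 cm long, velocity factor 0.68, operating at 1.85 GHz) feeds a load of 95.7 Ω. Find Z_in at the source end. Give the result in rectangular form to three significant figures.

Z_in ≈ 82.2 − j27.5 Ω

λ = v/f = 0.68·c / 1.85 GHz = 0.11 m
βl = 2π·l/λ = 2π × 0.04 = 14.4°
tan(βl) = tan(14.4°) = 0.257
Z_in = Z_0·(Z_L + jZ_0·tanβl)/(Z_0 + jZ_L·tanβl)
     = 50·(95.7 + j12.8)/(50 + j24.6)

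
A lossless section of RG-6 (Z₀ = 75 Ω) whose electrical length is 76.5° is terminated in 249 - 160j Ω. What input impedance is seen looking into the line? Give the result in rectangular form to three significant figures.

tan(βl) = tan(76.5°) = 4.17
Z_in = Z_0·(Z_L + jZ_0·tanβl)/(Z_0 + jZ_L·tanβl)
     = 75·(249 + j152)/(741 + j1040)

Z_in ≈ 15.8 − j6.7 Ω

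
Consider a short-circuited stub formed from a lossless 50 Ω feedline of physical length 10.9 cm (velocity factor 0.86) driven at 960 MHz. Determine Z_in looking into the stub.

λ = v/f = 0.86·c / 960 MHz = 0.269 m
βl = 2π·l/λ = 2π × 0.406 = 146°
tan(βl) = -0.674
For a short-circuited stub, Z_in = jZ_0·tan(βl)

Z_in ≈ −j33.7 Ω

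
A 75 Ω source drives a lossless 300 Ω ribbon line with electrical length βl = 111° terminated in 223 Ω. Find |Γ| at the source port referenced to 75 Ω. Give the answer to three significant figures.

|Γ| ≈ 0.671

tan(βl) = -2.61
Z_in = Z_0·(Z_L + jZ_0·tanβl)/(Z_0 + jZ_L·tanβl) = 366 − j73.6 Ω
Γ_s = (Z_in − Z_s)/(Z_in + Z_s) = (291 − j73.6)/(441 − j73.6), |Γ_s| = 0.671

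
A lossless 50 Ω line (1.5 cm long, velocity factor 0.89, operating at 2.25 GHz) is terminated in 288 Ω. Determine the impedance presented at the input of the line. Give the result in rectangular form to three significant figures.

Z_in ≈ 16.6 − j46.3 Ω

λ = v/f = 0.89·c / 2.25 GHz = 0.119 m
βl = 2π·l/λ = 2π × 0.126 = 45.5°
tan(βl) = tan(45.5°) = 1.02
Z_in = Z_0·(Z_L + jZ_0·tanβl)/(Z_0 + jZ_L·tanβl)
     = 50·(288 + j50.9)/(50 + j293)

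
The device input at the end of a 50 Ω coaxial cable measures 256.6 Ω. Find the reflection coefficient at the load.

Γ = (Z_L − Z_0)/(Z_L + Z_0) = (256.6 − 50)/(256.6 + 50) = 206.6/306.6

Γ = 0.674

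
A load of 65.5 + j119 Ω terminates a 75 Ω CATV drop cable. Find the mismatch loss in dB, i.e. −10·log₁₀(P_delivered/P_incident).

Γ = (-9.5 + j119)/(140.5 + j119), |Γ| = 0.648
|Γ|² = 0.42, so P_del/P_inc = 1 − |Γ|² = 0.58
ML = −10·log₁₀(1 − |Γ|²)

mismatch loss ≈ 2.37 dB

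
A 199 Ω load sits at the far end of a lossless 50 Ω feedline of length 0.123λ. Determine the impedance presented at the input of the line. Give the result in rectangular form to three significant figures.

βl = 2π × 0.123 = 44.3°
tan(βl) = tan(44.3°) = 0.975
Z_in = Z_0·(Z_L + jZ_0·tanβl)/(Z_0 + jZ_L·tanβl)
     = 50·(199 + j48.8)/(50 + j194)

Z_in ≈ 24.2 − j45 Ω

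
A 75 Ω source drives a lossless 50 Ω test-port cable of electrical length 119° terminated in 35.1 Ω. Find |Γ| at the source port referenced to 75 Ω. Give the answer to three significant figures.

|Γ| ≈ 0.187

tan(βl) = -1.8
Z_in = Z_0·(Z_L + jZ_0·tanβl)/(Z_0 + jZ_L·tanβl) = 57.4 − j17.6 Ω
Γ_s = (Z_in − Z_s)/(Z_in + Z_s) = (-17.6 − j17.6)/(132 − j17.6), |Γ_s| = 0.187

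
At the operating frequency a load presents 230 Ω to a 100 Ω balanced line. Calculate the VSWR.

VSWR ≈ 2.3

For a purely resistive load, VSWR = R_L/Z_0 or Z_0/R_L (whichever > 1) = 230/100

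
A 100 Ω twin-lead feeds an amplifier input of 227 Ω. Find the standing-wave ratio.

VSWR ≈ 2.27

Γ = (227 − 100)/(227 + 100) = 0.388
VSWR = (1 + 0.388)/(1 − 0.388)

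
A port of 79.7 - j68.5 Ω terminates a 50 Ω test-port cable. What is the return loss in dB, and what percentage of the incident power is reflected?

Γ = (29.7 − j68.5)/(129.7 − j68.5), |Γ| = 0.509
RL = −20·log₁₀(0.509) = 5.87 dB
P_refl/P_inc = |Γ|² = 0.259

RL ≈ 5.87 dB; 25.9% of incident power reflected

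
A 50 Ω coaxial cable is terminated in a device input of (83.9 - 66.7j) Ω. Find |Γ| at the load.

|Γ| ≈ 0.5

Γ = (Z_L − Z_0)/(Z_L + Z_0) = (33.9 − j66.7)/(133.9 − j66.7)
|Γ| = 74.8/150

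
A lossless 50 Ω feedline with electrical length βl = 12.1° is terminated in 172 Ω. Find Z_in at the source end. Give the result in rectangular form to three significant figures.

Z_in ≈ 117 − j75.2 Ω

tan(βl) = tan(12.1°) = 0.214
Z_in = Z_0·(Z_L + jZ_0·tanβl)/(Z_0 + jZ_L·tanβl)
     = 50·(172 + j10.7)/(50 + j36.9)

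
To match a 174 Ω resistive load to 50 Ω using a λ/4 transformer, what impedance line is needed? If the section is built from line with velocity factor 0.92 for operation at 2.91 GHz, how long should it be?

Z_qwt ≈ 93.3 Ω; length ≈ 2.37 cm

Z_qwt = √(Z_0·R_L) = √(50 × 174) = √8700
λ = 0.92·c/f = 0.0948 m, so l = λ/4 = 0.0237 m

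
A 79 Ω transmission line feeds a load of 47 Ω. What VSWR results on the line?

For a purely resistive load, VSWR = R_L/Z_0 or Z_0/R_L (whichever > 1) = 79/47

VSWR ≈ 1.68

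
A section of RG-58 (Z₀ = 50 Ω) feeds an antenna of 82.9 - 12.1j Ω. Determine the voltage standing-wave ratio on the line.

VSWR ≈ 1.71

Γ = (Z_L − Z_0)/(Z_L + Z_0) = (32.9 − j12.1)/(132.9 − j12.1)
|Γ| = 35.1/133 = 0.263
VSWR = (1 + |Γ|)/(1 − |Γ|) = 1.26/0.737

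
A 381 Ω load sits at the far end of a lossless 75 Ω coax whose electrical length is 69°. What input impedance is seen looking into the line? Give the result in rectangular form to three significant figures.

tan(βl) = tan(69°) = 2.61
Z_in = Z_0·(Z_L + jZ_0·tanβl)/(Z_0 + jZ_L·tanβl)
     = 75·(381 + j195)/(75 + j993)

Z_in ≈ 16.8 − j27.5 Ω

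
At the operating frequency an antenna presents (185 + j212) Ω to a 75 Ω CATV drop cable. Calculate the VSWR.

VSWR ≈ 5.94

Γ = (Z_L − Z_0)/(Z_L + Z_0) = (110 + j212)/(260 + j212)
|Γ| = 239/335 = 0.712
VSWR = (1 + |Γ|)/(1 − |Γ|) = 1.71/0.288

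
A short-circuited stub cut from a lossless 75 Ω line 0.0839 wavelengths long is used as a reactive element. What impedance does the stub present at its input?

βl = 2π × 0.0839 = 30.2°
tan(βl) = 0.582
For a short-circuited stub, Z_in = jZ_0·tan(βl)

Z_in ≈ +j43.7 Ω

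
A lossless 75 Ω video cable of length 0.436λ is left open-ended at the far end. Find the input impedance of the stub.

βl = 2π × 0.436 = 157°
tan(βl) = -0.425
For an open-ended stub, Z_in = −jZ_0·cot(βl) = −jZ_0/tan(βl)

Z_in ≈ +j176 Ω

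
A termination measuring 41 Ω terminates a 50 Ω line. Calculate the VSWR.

Γ = (41 − 50)/(41 + 50) = -0.0989
VSWR = (1 + 0.0989)/(1 − 0.0989)

VSWR ≈ 1.22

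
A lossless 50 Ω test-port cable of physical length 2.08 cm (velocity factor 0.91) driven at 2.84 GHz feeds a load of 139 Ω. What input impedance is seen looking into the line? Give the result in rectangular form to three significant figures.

λ = v/f = 0.91·c / 2.84 GHz = 0.0961 m
βl = 2π·l/λ = 2π × 0.216 = 77.9°
tan(βl) = tan(77.9°) = 4.66
Z_in = Z_0·(Z_L + jZ_0·tanβl)/(Z_0 + jZ_L·tanβl)
     = 50·(139 + j233)/(50 + j648)

Z_in ≈ 18.7 − j9.28 Ω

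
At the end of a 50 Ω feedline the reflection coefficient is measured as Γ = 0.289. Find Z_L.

Z_L ≈ 90.6 Ω

Z_L = Z_0·(1 + Γ)/(1 − Γ) = 50·(1.29)/(0.711)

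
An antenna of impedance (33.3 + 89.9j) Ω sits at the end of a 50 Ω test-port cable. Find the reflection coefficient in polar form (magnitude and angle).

Γ = (Z_L − Z_0)/(Z_L + Z_0) = (-16.7 + j89.9)/(83.3 + j89.9)
|Γ| = 91.4/123 = 0.746

Γ ≈ 0.746 ∠ 53.3°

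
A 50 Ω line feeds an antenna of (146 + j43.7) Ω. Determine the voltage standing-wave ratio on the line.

VSWR ≈ 3.21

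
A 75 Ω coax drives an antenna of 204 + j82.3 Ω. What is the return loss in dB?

RL ≈ 5.58 dB

Γ = (129 + j82.3)/(279 + j82.3), |Γ| = 0.526
RL = −20·log₁₀|Γ| = −20·log₁₀(0.526)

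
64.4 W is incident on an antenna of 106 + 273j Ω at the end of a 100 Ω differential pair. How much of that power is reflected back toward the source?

|Γ| = |(6 + j273)/(206 + j273)| = 0.798
|Γ|² = 0.637
P_refl = |Γ|²·P_inc = 41.1 W, P_del = (1 − |Γ|²)·P_inc = 23.3 W

P_reflected ≈ 41.1 W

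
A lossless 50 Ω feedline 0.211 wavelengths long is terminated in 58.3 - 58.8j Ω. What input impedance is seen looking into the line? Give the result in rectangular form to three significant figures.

βl = 2π × 0.211 = 76°
tan(βl) = tan(76°) = 4
Z_in = Z_0·(Z_L + jZ_0·tanβl)/(Z_0 + jZ_L·tanβl)
     = 50·(58.3 + j141)/(285 + j233)

Z_in ≈ 18.3 + j9.82 Ω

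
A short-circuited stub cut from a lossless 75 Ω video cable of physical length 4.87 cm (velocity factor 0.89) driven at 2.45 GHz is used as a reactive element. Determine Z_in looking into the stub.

Z_in ≈ −j26 Ω

λ = v/f = 0.89·c / 2.45 GHz = 0.109 m
βl = 2π·l/λ = 2π × 0.447 = 161°
tan(βl) = -0.347
For a short-circuited stub, Z_in = jZ_0·tan(βl)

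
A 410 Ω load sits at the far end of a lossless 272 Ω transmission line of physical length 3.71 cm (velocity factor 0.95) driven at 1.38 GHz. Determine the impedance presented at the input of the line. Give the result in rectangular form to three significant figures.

λ = v/f = 0.95·c / 1.38 GHz = 0.207 m
βl = 2π·l/λ = 2π × 0.18 = 64.7°
tan(βl) = tan(64.7°) = 2.11
Z_in = Z_0·(Z_L + jZ_0·tanβl)/(Z_0 + jZ_L·tanβl)
     = 272·(410 + j575)/(272 + j866)

Z_in ≈ 201 − j65.6 Ω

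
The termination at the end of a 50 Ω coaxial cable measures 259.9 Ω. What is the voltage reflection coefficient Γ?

Γ = (Z_L − Z_0)/(Z_L + Z_0) = (259.9 − 50)/(259.9 + 50) = 209.9/309.9

Γ = 0.677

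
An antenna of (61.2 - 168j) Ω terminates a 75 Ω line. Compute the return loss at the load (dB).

Γ = (-13.8 − j168)/(136.2 − j168), |Γ| = 0.779
RL = −20·log₁₀|Γ| = −20·log₁₀(0.779)

RL ≈ 2.16 dB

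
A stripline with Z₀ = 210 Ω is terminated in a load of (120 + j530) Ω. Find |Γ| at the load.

Γ = (Z_L − Z_0)/(Z_L + Z_0) = (-90 + j530)/(330 + j530)
|Γ| = 538/624

|Γ| ≈ 0.861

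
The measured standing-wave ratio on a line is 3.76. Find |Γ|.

|Γ| ≈ 0.58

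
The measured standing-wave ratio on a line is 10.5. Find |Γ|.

|Γ| ≈ 0.826

|Γ| = (S − 1)/(S + 1) = (10.5 − 1)/(10.5 + 1) = 9.5/11.5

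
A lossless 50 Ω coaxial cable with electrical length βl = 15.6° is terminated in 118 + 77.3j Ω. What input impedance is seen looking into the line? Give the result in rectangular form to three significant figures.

Z_in ≈ 168 − j34.2 Ω

tan(βl) = tan(15.6°) = 0.279
Z_in = Z_0·(Z_L + jZ_0·tanβl)/(Z_0 + jZ_L·tanβl)
     = 50·(118 + j91.3)/(28.4 + j32.9)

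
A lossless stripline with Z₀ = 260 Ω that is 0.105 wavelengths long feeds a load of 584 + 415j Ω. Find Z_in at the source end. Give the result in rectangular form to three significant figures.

Z_in ≈ 302 − j377 Ω

βl = 2π × 0.105 = 37.8°
tan(βl) = tan(37.8°) = 0.776
Z_in = Z_0·(Z_L + jZ_0·tanβl)/(Z_0 + jZ_L·tanβl)
     = 260·(584 + j617)/(-61.9 + j453)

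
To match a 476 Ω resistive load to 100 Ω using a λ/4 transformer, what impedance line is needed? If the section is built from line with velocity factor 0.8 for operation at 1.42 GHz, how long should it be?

Z_qwt = √(Z_0·R_L) = √(100 × 476) = √47600
λ = 0.8·c/f = 0.169 m, so l = λ/4 = 0.0423 m

Z_qwt ≈ 218 Ω; length ≈ 4.23 cm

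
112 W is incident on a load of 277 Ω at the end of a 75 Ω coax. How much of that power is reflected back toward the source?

Γ = (277 − 75)/(277 + 75) = 0.574
|Γ|² = 0.329
P_refl = |Γ|²·P_inc = 36.9 W, P_del = (1 − |Γ|²)·P_inc = 75.1 W

P_reflected ≈ 36.9 W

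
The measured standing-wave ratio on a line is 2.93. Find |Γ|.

|Γ| ≈ 0.491

|Γ| = (S − 1)/(S + 1) = (2.93 − 1)/(2.93 + 1) = 1.93/3.93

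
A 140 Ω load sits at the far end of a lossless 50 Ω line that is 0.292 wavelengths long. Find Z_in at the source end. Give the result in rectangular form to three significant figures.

Z_in ≈ 19 + j11.7 Ω

βl = 2π × 0.292 = 105°
tan(βl) = tan(105°) = -3.7
Z_in = Z_0·(Z_L + jZ_0·tanβl)/(Z_0 + jZ_L·tanβl)
     = 50·(140 − j185)/(50 − j518)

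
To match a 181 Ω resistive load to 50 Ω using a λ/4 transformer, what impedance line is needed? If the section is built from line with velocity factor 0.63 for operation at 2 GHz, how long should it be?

Z_qwt ≈ 95.1 Ω; length ≈ 2.36 cm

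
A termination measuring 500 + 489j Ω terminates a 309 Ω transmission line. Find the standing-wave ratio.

VSWR ≈ 3.5

Γ = (Z_L − Z_0)/(Z_L + Z_0) = (191 + j489)/(809 + j489)
|Γ| = 525/945 = 0.555
VSWR = (1 + |Γ|)/(1 − |Γ|) = 1.56/0.445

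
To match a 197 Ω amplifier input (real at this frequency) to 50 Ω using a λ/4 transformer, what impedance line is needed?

Z_qwt ≈ 99.2 Ω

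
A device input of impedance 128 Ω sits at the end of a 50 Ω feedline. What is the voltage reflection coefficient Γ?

Γ = 0.438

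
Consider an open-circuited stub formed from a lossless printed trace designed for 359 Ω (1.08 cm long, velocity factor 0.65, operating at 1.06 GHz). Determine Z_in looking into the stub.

λ = v/f = 0.65·c / 1.06 GHz = 0.184 m
βl = 2π·l/λ = 2π × 0.0587 = 21.1°
tan(βl) = 0.387
For an open-circuited stub, Z_in = −jZ_0·cot(βl) = −jZ_0/tan(βl)

Z_in ≈ −j929 Ω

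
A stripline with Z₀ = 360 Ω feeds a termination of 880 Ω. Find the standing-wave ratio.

VSWR ≈ 2.44

For a purely resistive load, VSWR = R_L/Z_0 or Z_0/R_L (whichever > 1) = 880/360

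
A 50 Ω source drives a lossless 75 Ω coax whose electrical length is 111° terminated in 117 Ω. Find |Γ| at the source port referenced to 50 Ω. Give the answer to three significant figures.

tan(βl) = -2.61
Z_in = Z_0·(Z_L + jZ_0·tanβl)/(Z_0 + jZ_L·tanβl) = 52 + j16 Ω
Γ_s = (Z_in − Z_s)/(Z_in + Z_s) = (2.01 + j16)/(102 + j16), |Γ_s| = 0.156

|Γ| ≈ 0.156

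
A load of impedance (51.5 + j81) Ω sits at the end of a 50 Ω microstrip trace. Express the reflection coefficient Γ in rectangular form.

Γ ≈ 0.398 + j0.48

Γ = (Z_L − Z_0)/(Z_L + Z_0) = (1.5 + j81)/(101.5 + j81)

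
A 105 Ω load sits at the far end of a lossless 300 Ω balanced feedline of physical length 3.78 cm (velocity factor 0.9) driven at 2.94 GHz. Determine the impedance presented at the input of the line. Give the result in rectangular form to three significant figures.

Z_in ≈ 139 − j156 Ω

λ = v/f = 0.9·c / 2.94 GHz = 0.0918 m
βl = 2π·l/λ = 2π × 0.412 = 148°
tan(βl) = tan(148°) = -0.621
Z_in = Z_0·(Z_L + jZ_0·tanβl)/(Z_0 + jZ_L·tanβl)
     = 300·(105 − j186)/(300 − j65.2)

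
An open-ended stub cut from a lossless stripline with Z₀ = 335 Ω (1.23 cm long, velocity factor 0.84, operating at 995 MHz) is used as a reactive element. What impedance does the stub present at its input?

Z_in ≈ −j1060 Ω

λ = v/f = 0.84·c / 995 MHz = 0.253 m
βl = 2π·l/λ = 2π × 0.0486 = 17.5°
tan(βl) = 0.315
For an open-ended stub, Z_in = −jZ_0·cot(βl) = −jZ_0/tan(βl)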